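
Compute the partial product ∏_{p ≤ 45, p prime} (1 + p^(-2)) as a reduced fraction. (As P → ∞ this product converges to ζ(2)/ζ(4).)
∏ = 783023736407200000000/517444490765057062977

The primes p ≤ 45 are [2, 3, 5, 7, 11, 13, 17, 19, 23, 29, 31, 37, 41, 43]. For each, (1 + 1/p^2) = (p^2 + 1)/p^2. Multiplying these fractions over p ∈ [2, 3, 5, 7, 11, 13, 17, 19, 23, 29, 31, 37, 41, 43] gives 783023736407200000000/517444490765057062977. (In the limit P → ∞ this tends to ζ(2)/ζ(4).)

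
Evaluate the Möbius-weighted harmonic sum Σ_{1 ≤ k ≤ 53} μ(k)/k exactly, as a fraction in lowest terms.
Σ μ(k)/k = -214765271462202733/10863052825730014910

Values of μ(k) for 1 ≤ k ≤ 53: μ(1) = 1, μ(2) = -1, μ(3) = -1, μ(5) = -1, μ(6) = 1, μ(7) = -1, μ(10) = 1, μ(11) = -1, μ(13) = -1, μ(14) = 1, μ(15) = 1, μ(17) = -1, μ(19) = -1, μ(21) = 1, μ(22) = 1, μ(23) = -1, μ(26) = 1, μ(29) = -1, μ(30) = -1, μ(31) = -1, μ(33) = 1, μ(34) = 1, μ(35) = 1, μ(37) = -1, μ(38) = 1, μ(39) = 1, μ(41) = -1, μ(42) = -1, μ(43) = -1, μ(46) = 1, μ(47) = -1, μ(51) = 1, μ(53) = -1, with μ = 0 on non-squarefree integers. Summing μ(k)/k for k where μ(k) ≠ 0 gives -214765271462202733/10863052825730014910 ≈ -0.0198. (PNT ⟺ this sum → 0 as n → ∞.)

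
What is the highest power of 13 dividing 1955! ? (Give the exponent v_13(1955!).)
v_13(1955!) = 161

Legendre's formula: v_p(n!) = Σ_{k ≥ 1} ⌊n / p^k⌋. For p = 13, n = 1955, the terms are:
  ⌊1955/13^1⌋ = ⌊1955/13⌋ = 150
  ⌊1955/13^2⌋ = ⌊1955/169⌋ = 11
(the next term ⌊1955/13^3⌋ = 0, terminating the sum). Summing: v_13(1955!) = 150 + 11 = 161.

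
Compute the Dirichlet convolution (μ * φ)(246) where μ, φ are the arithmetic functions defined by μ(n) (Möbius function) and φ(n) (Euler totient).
(μ * φ)(246) = 0

Divisors of 246: [1, 2, 3, 6, 41, 82, 123, 246]. For each d | 246:
  d = 1: μ(1) · φ(246/1) = 1 · 80 = 80
  d = 2: μ(2) · φ(246/2) = -1 · 80 = -80
  d = 3: μ(3) · φ(246/3) = -1 · 40 = -40
  d = 6: μ(6) · φ(246/6) = 1 · 40 = 40
  d = 41: μ(41) · φ(246/41) = -1 · 2 = -2
  d = 82: μ(82) · φ(246/82) = 1 · 2 = 2
  d = 123: μ(123) · φ(246/123) = 1 · 1 = 1
  d = 246: μ(246) · φ(246/246) = -1 · 1 = -1
Summing: (μ * φ)(246) = 80 + -80 + -40 + 40 + -2 + 2 + 1 + -1 = 0.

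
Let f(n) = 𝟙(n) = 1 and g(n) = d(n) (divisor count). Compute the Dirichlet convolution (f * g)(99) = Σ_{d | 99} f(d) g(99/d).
(𝟙 * d)(99) = 18

Divisors of 99: [1, 3, 9, 11, 33, 99]. For each d | 99:
  d = 1: 𝟙(1) · d(99/1) = 1 · 6 = 6
  d = 3: 𝟙(3) · d(99/3) = 1 · 4 = 4
  d = 9: 𝟙(9) · d(99/9) = 1 · 2 = 2
  d = 11: 𝟙(11) · d(99/11) = 1 · 3 = 3
  d = 33: 𝟙(33) · d(99/33) = 1 · 2 = 2
  d = 99: 𝟙(99) · d(99/99) = 1 · 1 = 1
Summing: (𝟙 * d)(99) = 6 + 4 + 2 + 3 + 2 + 1 = 18.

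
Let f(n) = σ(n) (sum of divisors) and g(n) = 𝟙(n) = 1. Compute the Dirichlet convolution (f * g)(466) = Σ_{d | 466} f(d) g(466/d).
(σ * 𝟙)(466) = 940

Divisors of 466: [1, 2, 233, 466]. For each d | 466:
  d = 1: σ(1) · 𝟙(466/1) = 1 · 1 = 1
  d = 2: σ(2) · 𝟙(466/2) = 3 · 1 = 3
  d = 233: σ(233) · 𝟙(466/233) = 234 · 1 = 234
  d = 466: σ(466) · 𝟙(466/466) = 702 · 1 = 702
Summing: (σ * 𝟙)(466) = 1 + 3 + 234 + 702 = 940.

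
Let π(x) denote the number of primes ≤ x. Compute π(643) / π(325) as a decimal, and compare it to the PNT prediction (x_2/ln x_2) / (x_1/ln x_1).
π(643)/π(325) = 117/66 ≈ 1.7727;  PNT prediction ≈ 1.7697.

π(325) = 66 and π(643) = 117, so π(643)/π(325) ≈ 1.7727. The PNT-predicted ratio is (643/ln(643)) / (325/ln(325)) ≈ 1.7697. The two agree to within a few percent, as expected.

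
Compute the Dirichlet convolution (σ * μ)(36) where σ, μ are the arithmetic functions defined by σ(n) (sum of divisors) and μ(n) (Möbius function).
(σ * μ)(36) = 36

Divisors of 36: [1, 2, 3, 4, 6, 9, 12, 18, 36]. For each d | 36:
  d = 1: σ(1) · μ(36/1) = 1 · 0 = 0
  d = 2: σ(2) · μ(36/2) = 3 · 0 = 0
  d = 3: σ(3) · μ(36/3) = 4 · 0 = 0
  d = 4: σ(4) · μ(36/4) = 7 · 0 = 0
  d = 6: σ(6) · μ(36/6) = 12 · 1 = 12
  d = 9: σ(9) · μ(36/9) = 13 · 0 = 0
  d = 12: σ(12) · μ(36/12) = 28 · -1 = -28
  d = 18: σ(18) · μ(36/18) = 39 · -1 = -39
  d = 36: σ(36) · μ(36/36) = 91 · 1 = 91
Summing: (σ * μ)(36) = 0 + 0 + 0 + 0 + 12 + 0 + -28 + -39 + 91 = 36.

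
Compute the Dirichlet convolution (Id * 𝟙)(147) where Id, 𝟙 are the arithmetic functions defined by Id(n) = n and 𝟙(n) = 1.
(Id * 𝟙)(147) = 228

Divisors of 147: [1, 3, 7, 21, 49, 147]. For each d | 147:
  d = 1: Id(1) · 𝟙(147/1) = 1 · 1 = 1
  d = 3: Id(3) · 𝟙(147/3) = 3 · 1 = 3
  d = 7: Id(7) · 𝟙(147/7) = 7 · 1 = 7
  d = 21: Id(21) · 𝟙(147/21) = 21 · 1 = 21
  d = 49: Id(49) · 𝟙(147/49) = 49 · 1 = 49
  d = 147: Id(147) · 𝟙(147/147) = 147 · 1 = 147
Summing: (Id * 𝟙)(147) = 1 + 3 + 7 + 21 + 49 + 147 = 228.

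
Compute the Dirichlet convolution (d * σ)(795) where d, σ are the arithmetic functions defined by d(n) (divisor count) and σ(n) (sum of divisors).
(d * σ)(795) = 2688

Divisors of 795: [1, 3, 5, 15, 53, 159, 265, 795]. For each d | 795:
  d = 1: d(1) · σ(795/1) = 1 · 1296 = 1296
  d = 3: d(3) · σ(795/3) = 2 · 324 = 648
  d = 5: d(5) · σ(795/5) = 2 · 216 = 432
  d = 15: d(15) · σ(795/15) = 4 · 54 = 216
  d = 53: d(53) · σ(795/53) = 2 · 24 = 48
  d = 159: d(159) · σ(795/159) = 4 · 6 = 24
  d = 265: d(265) · σ(795/265) = 4 · 4 = 16
  d = 795: d(795) · σ(795/795) = 8 · 1 = 8
Summing: (d * σ)(795) = 1296 + 648 + 432 + 216 + 48 + 24 + 16 + 8 = 2688.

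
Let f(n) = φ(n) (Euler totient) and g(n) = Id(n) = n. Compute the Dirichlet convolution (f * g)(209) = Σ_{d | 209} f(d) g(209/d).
(φ * Id)(209) = 777

Divisors of 209: [1, 11, 19, 209]. For each d | 209:
  d = 1: φ(1) · Id(209/1) = 1 · 209 = 209
  d = 11: φ(11) · Id(209/11) = 10 · 19 = 190
  d = 19: φ(19) · Id(209/19) = 18 · 11 = 198
  d = 209: φ(209) · Id(209/209) = 180 · 1 = 180
Summing: (φ * Id)(209) = 209 + 190 + 198 + 180 = 777.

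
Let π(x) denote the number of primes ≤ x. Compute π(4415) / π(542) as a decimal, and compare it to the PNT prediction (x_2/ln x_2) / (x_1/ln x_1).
π(4415)/π(542) = 600/100 ≈ 6.0000;  PNT prediction ≈ 6.1100.

π(542) = 100 and π(4415) = 600, so π(4415)/π(542) ≈ 6.0000. The PNT-predicted ratio is (4415/ln(4415)) / (542/ln(542)) ≈ 6.1100. The two agree to within a few percent, as expected.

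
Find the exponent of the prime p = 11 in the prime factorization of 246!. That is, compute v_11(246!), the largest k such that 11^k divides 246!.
v_11(246!) = 24

Legendre's formula: v_p(n!) = Σ_{k ≥ 1} ⌊n / p^k⌋. For p = 11, n = 246, the terms are:
  ⌊246/11^1⌋ = ⌊246/11⌋ = 22
  ⌊246/11^2⌋ = ⌊246/121⌋ = 2
(the next term ⌊246/11^3⌋ = 0, terminating the sum). Summing: v_11(246!) = 22 + 2 = 24.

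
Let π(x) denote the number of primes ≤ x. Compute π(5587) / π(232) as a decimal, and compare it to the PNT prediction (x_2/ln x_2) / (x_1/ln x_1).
π(5587)/π(232) = 737/50 ≈ 14.7400;  PNT prediction ≈ 15.2022.

π(232) = 50 and π(5587) = 737, so π(5587)/π(232) ≈ 14.7400. The PNT-predicted ratio is (5587/ln(5587)) / (232/ln(232)) ≈ 15.2022. The two agree to within a few percent, as expected.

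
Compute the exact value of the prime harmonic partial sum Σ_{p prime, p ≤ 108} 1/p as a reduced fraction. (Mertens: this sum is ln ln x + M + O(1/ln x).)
Σ 1/p = 4701017770207212913287900722730772880277689/2566376117594999414479597815340071648394470

π(108) = 28, so the primes ≤ 108 are [2, 3, 5, 7, 11, 13, 17, 19, 23, 29, 31, 37, 41, 43, 47, 53, 59, 61, 67, 71, 73, 79, 83, 89, 97, 101, 103, 107]. Summing 1/p over these primes: 4701017770207212913287900722730772880277689/2566376117594999414479597815340071648394470 ≈ 1.8318. Mertens estimate ln ln(108) + 0.2615 ≈ 1.8053.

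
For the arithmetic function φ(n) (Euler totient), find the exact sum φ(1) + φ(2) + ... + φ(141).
Σ_{n ≤ 141} φ(n) = 6092

Compute φ(n) for each 1 ≤ n ≤ 141: φ(1) = 1, φ(2) = 1, φ(3) = 2, φ(4) = 2, φ(5) = 4, φ(6) = 2, φ(7) = 6, φ(8) = 4, φ(9) = 6, φ(10) = 4, φ(11) = 10, φ(12) = 4, φ(13) = 12, φ(14) = 6, φ(15) = 8, φ(16) = 8, φ(17) = 16, φ(18) = 6, φ(19) = 18, φ(20) = 8, φ(21) = 12, φ(22) = 10, φ(23) = 22, φ(24) = 8, φ(25) = 20, φ(26) = 12, φ(27) = 18, φ(28) = 12, φ(29) = 28, φ(30) = 8, φ(31) = 30, φ(32) = 16, φ(33) = 20, φ(34) = 16, φ(35) = 24, φ(36) = 12, φ(37) = 36, φ(38) = 18, φ(39) = 24, φ(40) = 16, φ(41) = 40, φ(42) = 12, φ(43) = 42, φ(44) = 20, φ(45) = 24, φ(46) = 22, φ(47) = 46, φ(48) = 16, φ(49) = 42, φ(50) = 20, φ(51) = 32, φ(52) = 24, φ(53) = 52, φ(54) = 18, φ(55) = 40, φ(56) = 24, φ(57) = 36, φ(58) = 28, φ(59) = 58, φ(60) = 16, φ(61) = 60, φ(62) = 30, φ(63) = 36, φ(64) = 32, φ(65) = 48, φ(66) = 20, φ(67) = 66, φ(68) = 32, φ(69) = 44, φ(70) = 24, φ(71) = 70, φ(72) = 24, φ(73) = 72, φ(74) = 36, φ(75) = 40, φ(76) = 36, φ(77) = 60, φ(78) = 24, φ(79) = 78, φ(80) = 32, φ(81) = 54, φ(82) = 40, φ(83) = 82, φ(84) = 24, φ(85) = 64, φ(86) = 42, φ(87) = 56, φ(88) = 40, φ(89) = 88, φ(90) = 24, φ(91) = 72, φ(92) = 44, φ(93) = 60, φ(94) = 46, φ(95) = 72, φ(96) = 32, φ(97) = 96, φ(98) = 42, φ(99) = 60, φ(100) = 40, φ(101) = 100, φ(102) = 32, φ(103) = 102, φ(104) = 48, φ(105) = 48, φ(106) = 52, φ(107) = 106, φ(108) = 36, φ(109) = 108, φ(110) = 40, φ(111) = 72, φ(112) = 48, φ(113) = 112, φ(114) = 36, φ(115) = 88, φ(116) = 56, φ(117) = 72, φ(118) = 58, φ(119) = 96, φ(120) = 32, φ(121) = 110, φ(122) = 60, φ(123) = 80, φ(124) = 60, φ(125) = 100, φ(126) = 36, φ(127) = 126, φ(128) = 64, φ(129) = 84, φ(130) = 48, φ(131) = 130, φ(132) = 40, φ(133) = 108, φ(134) = 66, φ(135) = 72, φ(136) = 64, φ(137) = 136, φ(138) = 44, φ(139) = 138, φ(140) = 48, φ(141) = 92. Summing all 141 values: 6092. (Average order: Σ_{n ≤ x} φ(n) ~ (3/π²) x². For x = 141, (3/π²)·141² ≈ 6043.10.)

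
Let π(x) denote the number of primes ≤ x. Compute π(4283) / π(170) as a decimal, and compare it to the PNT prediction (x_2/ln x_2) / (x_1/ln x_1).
π(4283)/π(170) = 588/39 ≈ 15.0769;  PNT prediction ≈ 15.4730.

π(170) = 39 and π(4283) = 588, so π(4283)/π(170) ≈ 15.0769. The PNT-predicted ratio is (4283/ln(4283)) / (170/ln(170)) ≈ 15.4730. The two agree to within a few percent, as expected.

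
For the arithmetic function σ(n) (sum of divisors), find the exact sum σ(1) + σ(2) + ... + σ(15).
Σ_{n ≤ 15} σ(n) = 189

Compute σ(n) for each 1 ≤ n ≤ 15: σ(1) = 1, σ(2) = 3, σ(3) = 4, σ(4) = 7, σ(5) = 6, σ(6) = 12, σ(7) = 8, σ(8) = 15, σ(9) = 13, σ(10) = 18, σ(11) = 12, σ(12) = 28, σ(13) = 14, σ(14) = 24, σ(15) = 24. Summing all 15 values: 189. (Average order: Σ_{n ≤ x} σ(n) ~ (π²/12) x². For x = 15, (π²/12)·15² ≈ 185.06.)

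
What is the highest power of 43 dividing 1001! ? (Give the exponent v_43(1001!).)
v_43(1001!) = 23

Legendre's formula: v_p(n!) = Σ_{k ≥ 1} ⌊n / p^k⌋. For p = 43, n = 1001, the terms are:
  ⌊1001/43^1⌋ = ⌊1001/43⌋ = 23
(the next term ⌊1001/43^2⌋ = 0, terminating the sum). Summing: v_43(1001!) = 23 = 23.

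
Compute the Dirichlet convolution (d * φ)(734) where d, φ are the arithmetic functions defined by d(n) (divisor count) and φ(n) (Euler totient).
(d * φ)(734) = 1104

Divisors of 734: [1, 2, 367, 734]. For each d | 734:
  d = 1: d(1) · φ(734/1) = 1 · 366 = 366
  d = 2: d(2) · φ(734/2) = 2 · 366 = 732
  d = 367: d(367) · φ(734/367) = 2 · 1 = 2
  d = 734: d(734) · φ(734/734) = 4 · 1 = 4
Summing: (d * φ)(734) = 366 + 732 + 2 + 4 = 1104.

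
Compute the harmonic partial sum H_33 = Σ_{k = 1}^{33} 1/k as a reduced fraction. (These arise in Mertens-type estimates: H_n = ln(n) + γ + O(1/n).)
H_33 = 53676090078349/13127595717600

Direct summation: H_33 = 1 + 1/2 + ... + 1/33. The least common denominator is lcm(1, ..., 33) = 144403552893600; over this denominator the numerator is 144403552893600 + 72201776446800 + 48134517631200 + 36100888223400 + 28880710578720 + 24067258815600 + 20629078984800 + 18050444111700 + 16044839210400 + 14440355289360 + 13127595717600 + 12033629407800 + 11107965607200 + 10314539492400 + 9626903526240 + 9025222055850 + 8494326640800 + 8022419605200 + 7600186994400 + 7220177644680 + 6876359661600 + 6563797858800 + 6278415343200 + 6016814703900 + 5776142115744 + 5553982803600 + 5348279736800 + 5157269746200 + 4979432858400 + 4813451763120 + 4658179125600 + 4512611027925 + 4375865239200 = 590436990861839, so H_33 = 590436990861839/144403552893600; reducing by gcd(590436990861839, 144403552893600) = 11 gives 53676090078349/13127595717600 ≈ 4.08880. (The PNT-adjacent estimate ln(33) + γ ≈ 4.07372 matches within O(1/n).)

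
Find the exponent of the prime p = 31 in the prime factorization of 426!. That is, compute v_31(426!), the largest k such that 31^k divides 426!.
v_31(426!) = 13

Legendre's formula: v_p(n!) = Σ_{k ≥ 1} ⌊n / p^k⌋. For p = 31, n = 426, the terms are:
  ⌊426/31^1⌋ = ⌊426/31⌋ = 13
(the next term ⌊426/31^2⌋ = 0, terminating the sum). Summing: v_31(426!) = 13 = 13.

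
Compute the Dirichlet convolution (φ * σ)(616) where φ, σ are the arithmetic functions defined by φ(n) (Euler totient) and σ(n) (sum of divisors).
(φ * σ)(616) = 9856

Divisors of 616: [1, 2, 4, 7, 8, 11, 14, 22, 28, 44, 56, 77, 88, 154, 308, 616]. For each d | 616:
  d = 1: φ(1) · σ(616/1) = 1 · 1440 = 1440
  d = 2: φ(2) · σ(616/2) = 1 · 672 = 672
  d = 4: φ(4) · σ(616/4) = 2 · 288 = 576
  d = 7: φ(7) · σ(616/7) = 6 · 180 = 1080
  d = 8: φ(8) · σ(616/8) = 4 · 96 = 384
  d = 11: φ(11) · σ(616/11) = 10 · 120 = 1200
  d = 14: φ(14) · σ(616/14) = 6 · 84 = 504
  d = 22: φ(22) · σ(616/22) = 10 · 56 = 560
  d = 28: φ(28) · σ(616/28) = 12 · 36 = 432
  d = 44: φ(44) · σ(616/44) = 20 · 24 = 480
  d = 56: φ(56) · σ(616/56) = 24 · 12 = 288
  d = 77: φ(77) · σ(616/77) = 60 · 15 = 900
  d = 88: φ(88) · σ(616/88) = 40 · 8 = 320
  d = 154: φ(154) · σ(616/154) = 60 · 7 = 420
  d = 308: φ(308) · σ(616/308) = 120 · 3 = 360
  d = 616: φ(616) · σ(616/616) = 240 · 1 = 240
Summing: (φ * σ)(616) = 1440 + 672 + 576 + 1080 + 384 + 1200 + 504 + 560 + 432 + 480 + 288 + 900 + 320 + 420 + 360 + 240 = 9856.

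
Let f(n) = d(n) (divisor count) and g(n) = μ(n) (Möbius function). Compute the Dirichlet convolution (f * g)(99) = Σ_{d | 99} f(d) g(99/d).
(d * μ)(99) = 1

Divisors of 99: [1, 3, 9, 11, 33, 99]. For each d | 99:
  d = 1: d(1) · μ(99/1) = 1 · 0 = 0
  d = 3: d(3) · μ(99/3) = 2 · 1 = 2
  d = 9: d(9) · μ(99/9) = 3 · -1 = -3
  d = 11: d(11) · μ(99/11) = 2 · 0 = 0
  d = 33: d(33) · μ(99/33) = 4 · -1 = -4
  d = 99: d(99) · μ(99/99) = 6 · 1 = 6
Summing: (d * μ)(99) = 0 + 2 + -3 + 0 + -4 + 6 = 1.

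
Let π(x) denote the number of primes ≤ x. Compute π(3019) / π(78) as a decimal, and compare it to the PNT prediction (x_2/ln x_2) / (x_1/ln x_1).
π(3019)/π(78) = 433/21 ≈ 20.6190;  PNT prediction ≈ 21.0450.

π(78) = 21 and π(3019) = 433, so π(3019)/π(78) ≈ 20.6190. The PNT-predicted ratio is (3019/ln(3019)) / (78/ln(78)) ≈ 21.0450. The two agree to within a few percent, as expected.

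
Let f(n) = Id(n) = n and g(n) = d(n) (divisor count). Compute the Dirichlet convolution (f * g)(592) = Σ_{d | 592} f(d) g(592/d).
(Id * d)(592) = 2223

Divisors of 592: [1, 2, 4, 8, 16, 37, 74, 148, 296, 592]. For each d | 592:
  d = 1: Id(1) · d(592/1) = 1 · 10 = 10
  d = 2: Id(2) · d(592/2) = 2 · 8 = 16
  d = 4: Id(4) · d(592/4) = 4 · 6 = 24
  d = 8: Id(8) · d(592/8) = 8 · 4 = 32
  d = 16: Id(16) · d(592/16) = 16 · 2 = 32
  d = 37: Id(37) · d(592/37) = 37 · 5 = 185
  d = 74: Id(74) · d(592/74) = 74 · 4 = 296
  d = 148: Id(148) · d(592/148) = 148 · 3 = 444
  d = 296: Id(296) · d(592/296) = 296 · 2 = 592
  d = 592: Id(592) · d(592/592) = 592 · 1 = 592
Summing: (Id * d)(592) = 10 + 16 + 24 + 32 + 32 + 185 + 296 + 444 + 592 + 592 = 2223.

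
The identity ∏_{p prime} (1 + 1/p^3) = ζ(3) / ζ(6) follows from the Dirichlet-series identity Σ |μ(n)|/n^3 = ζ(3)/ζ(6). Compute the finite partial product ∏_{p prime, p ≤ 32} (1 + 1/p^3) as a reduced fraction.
∏ = 123276368443014873612288/104343309932640260237195

The primes p ≤ 32 are [2, 3, 5, 7, 11, 13, 17, 19, 23, 29, 31]. For each, (1 + 1/p^3) = (p^3 + 1)/p^3. Multiplying these fractions over p ∈ [2, 3, 5, 7, 11, 13, 17, 19, 23, 29, 31] gives 123276368443014873612288/104343309932640260237195. (In the limit P → ∞ this tends to ζ(3)/ζ(6).)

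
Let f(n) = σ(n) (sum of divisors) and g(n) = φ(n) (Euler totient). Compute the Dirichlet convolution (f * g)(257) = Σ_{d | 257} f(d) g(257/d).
(σ * φ)(257) = 514

Divisors of 257: [1, 257]. For each d | 257:
  d = 1: σ(1) · φ(257/1) = 1 · 256 = 256
  d = 257: σ(257) · φ(257/257) = 258 · 1 = 258
Summing: (σ * φ)(257) = 256 + 258 = 514.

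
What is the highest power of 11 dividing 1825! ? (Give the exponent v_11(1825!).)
v_11(1825!) = 181

Legendre's formula: v_p(n!) = Σ_{k ≥ 1} ⌊n / p^k⌋. For p = 11, n = 1825, the terms are:
  ⌊1825/11^1⌋ = ⌊1825/11⌋ = 165
  ⌊1825/11^2⌋ = ⌊1825/121⌋ = 15
  ⌊1825/11^3⌋ = ⌊1825/1331⌋ = 1
(the next term ⌊1825/11^4⌋ = 0, terminating the sum). Summing: v_11(1825!) = 165 + 15 + 1 = 181.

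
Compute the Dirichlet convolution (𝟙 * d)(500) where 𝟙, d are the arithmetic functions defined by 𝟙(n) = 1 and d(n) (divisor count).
(𝟙 * d)(500) = 60

Divisors of 500: [1, 2, 4, 5, 10, 20, 25, 50, 100, 125, 250, 500]. For each d | 500:
  d = 1: 𝟙(1) · d(500/1) = 1 · 12 = 12
  d = 2: 𝟙(2) · d(500/2) = 1 · 8 = 8
  d = 4: 𝟙(4) · d(500/4) = 1 · 4 = 4
  d = 5: 𝟙(5) · d(500/5) = 1 · 9 = 9
  d = 10: 𝟙(10) · d(500/10) = 1 · 6 = 6
  d = 20: 𝟙(20) · d(500/20) = 1 · 3 = 3
  d = 25: 𝟙(25) · d(500/25) = 1 · 6 = 6
  d = 50: 𝟙(50) · d(500/50) = 1 · 4 = 4
  d = 100: 𝟙(100) · d(500/100) = 1 · 2 = 2
  d = 125: 𝟙(125) · d(500/125) = 1 · 3 = 3
  d = 250: 𝟙(250) · d(500/250) = 1 · 2 = 2
  d = 500: 𝟙(500) · d(500/500) = 1 · 1 = 1
Summing: (𝟙 * d)(500) = 12 + 8 + 4 + 9 + 6 + 3 + 6 + 4 + 2 + 3 + 2 + 1 = 60.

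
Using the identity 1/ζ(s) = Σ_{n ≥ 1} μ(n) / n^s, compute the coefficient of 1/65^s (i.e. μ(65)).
μ(65) = 1

Factor n = 65 = 5 · 13. μ(n) = 0 if any exponent ≥ 2 (not squarefree); otherwise μ(n) = (−1)^{ω(n)} where ω(n) is the number of distinct prime factors. Applying: μ(65) = 1.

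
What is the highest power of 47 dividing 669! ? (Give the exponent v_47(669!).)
v_47(669!) = 14

Legendre's formula: v_p(n!) = Σ_{k ≥ 1} ⌊n / p^k⌋. For p = 47, n = 669, the terms are:
  ⌊669/47^1⌋ = ⌊669/47⌋ = 14
(the next term ⌊669/47^2⌋ = 0, terminating the sum). Summing: v_47(669!) = 14 = 14.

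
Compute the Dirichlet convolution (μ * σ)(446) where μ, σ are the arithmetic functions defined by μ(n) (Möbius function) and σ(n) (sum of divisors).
(μ * σ)(446) = 446

Divisors of 446: [1, 2, 223, 446]. For each d | 446:
  d = 1: μ(1) · σ(446/1) = 1 · 672 = 672
  d = 2: μ(2) · σ(446/2) = -1 · 224 = -224
  d = 223: μ(223) · σ(446/223) = -1 · 3 = -3
  d = 446: μ(446) · σ(446/446) = 1 · 1 = 1
Summing: (μ * σ)(446) = 672 + -224 + -3 + 1 = 446.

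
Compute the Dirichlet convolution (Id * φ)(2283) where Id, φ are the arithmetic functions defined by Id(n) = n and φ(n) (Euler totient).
(Id * φ)(2283) = 7605

Divisors of 2283: [1, 3, 761, 2283]. For each d | 2283:
  d = 1: Id(1) · φ(2283/1) = 1 · 1520 = 1520
  d = 3: Id(3) · φ(2283/3) = 3 · 760 = 2280
  d = 761: Id(761) · φ(2283/761) = 761 · 2 = 1522
  d = 2283: Id(2283) · φ(2283/2283) = 2283 · 1 = 2283
Summing: (Id * φ)(2283) = 1520 + 2280 + 1522 + 2283 = 7605.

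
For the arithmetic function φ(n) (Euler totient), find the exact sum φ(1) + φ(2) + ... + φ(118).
Σ_{n ≤ 118} φ(n) = 4258

Compute φ(n) for each 1 ≤ n ≤ 118: φ(1) = 1, φ(2) = 1, φ(3) = 2, φ(4) = 2, φ(5) = 4, φ(6) = 2, φ(7) = 6, φ(8) = 4, φ(9) = 6, φ(10) = 4, φ(11) = 10, φ(12) = 4, φ(13) = 12, φ(14) = 6, φ(15) = 8, φ(16) = 8, φ(17) = 16, φ(18) = 6, φ(19) = 18, φ(20) = 8, φ(21) = 12, φ(22) = 10, φ(23) = 22, φ(24) = 8, φ(25) = 20, φ(26) = 12, φ(27) = 18, φ(28) = 12, φ(29) = 28, φ(30) = 8, φ(31) = 30, φ(32) = 16, φ(33) = 20, φ(34) = 16, φ(35) = 24, φ(36) = 12, φ(37) = 36, φ(38) = 18, φ(39) = 24, φ(40) = 16, φ(41) = 40, φ(42) = 12, φ(43) = 42, φ(44) = 20, φ(45) = 24, φ(46) = 22, φ(47) = 46, φ(48) = 16, φ(49) = 42, φ(50) = 20, φ(51) = 32, φ(52) = 24, φ(53) = 52, φ(54) = 18, φ(55) = 40, φ(56) = 24, φ(57) = 36, φ(58) = 28, φ(59) = 58, φ(60) = 16, φ(61) = 60, φ(62) = 30, φ(63) = 36, φ(64) = 32, φ(65) = 48, φ(66) = 20, φ(67) = 66, φ(68) = 32, φ(69) = 44, φ(70) = 24, φ(71) = 70, φ(72) = 24, φ(73) = 72, φ(74) = 36, φ(75) = 40, φ(76) = 36, φ(77) = 60, φ(78) = 24, φ(79) = 78, φ(80) = 32, φ(81) = 54, φ(82) = 40, φ(83) = 82, φ(84) = 24, φ(85) = 64, φ(86) = 42, φ(87) = 56, φ(88) = 40, φ(89) = 88, φ(90) = 24, φ(91) = 72, φ(92) = 44, φ(93) = 60, φ(94) = 46, φ(95) = 72, φ(96) = 32, φ(97) = 96, φ(98) = 42, φ(99) = 60, φ(100) = 40, φ(101) = 100, φ(102) = 32, φ(103) = 102, φ(104) = 48, φ(105) = 48, φ(106) = 52, φ(107) = 106, φ(108) = 36, φ(109) = 108, φ(110) = 40, φ(111) = 72, φ(112) = 48, φ(113) = 112, φ(114) = 36, φ(115) = 88, φ(116) = 56, φ(117) = 72, φ(118) = 58. Summing all 118 values: 4258. (Average order: Σ_{n ≤ x} φ(n) ~ (3/π²) x². For x = 118, (3/π²)·118² ≈ 4232.39.)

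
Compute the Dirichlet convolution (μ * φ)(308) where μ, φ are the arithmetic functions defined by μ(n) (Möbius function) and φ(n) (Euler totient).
(μ * φ)(308) = 45

Divisors of 308: [1, 2, 4, 7, 11, 14, 22, 28, 44, 77, 154, 308]. For each d | 308:
  d = 1: μ(1) · φ(308/1) = 1 · 120 = 120
  d = 2: μ(2) · φ(308/2) = -1 · 60 = -60
  d = 4: μ(4) · φ(308/4) = 0 · 60 = 0
  d = 7: μ(7) · φ(308/7) = -1 · 20 = -20
  d = 11: μ(11) · φ(308/11) = -1 · 12 = -12
  d = 14: μ(14) · φ(308/14) = 1 · 10 = 10
  d = 22: μ(22) · φ(308/22) = 1 · 6 = 6
  d = 28: μ(28) · φ(308/28) = 0 · 10 = 0
  d = 44: μ(44) · φ(308/44) = 0 · 6 = 0
  d = 77: μ(77) · φ(308/77) = 1 · 2 = 2
  d = 154: μ(154) · φ(308/154) = -1 · 1 = -1
  d = 308: μ(308) · φ(308/308) = 0 · 1 = 0
Summing: (μ * φ)(308) = 120 + -60 + 0 + -20 + -12 + 10 + 6 + 0 + 0 + 2 + -1 + 0 = 45.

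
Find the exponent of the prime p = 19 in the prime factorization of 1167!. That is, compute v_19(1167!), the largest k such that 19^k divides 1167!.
v_19(1167!) = 64

Legendre's formula: v_p(n!) = Σ_{k ≥ 1} ⌊n / p^k⌋. For p = 19, n = 1167, the terms are:
  ⌊1167/19^1⌋ = ⌊1167/19⌋ = 61
  ⌊1167/19^2⌋ = ⌊1167/361⌋ = 3
(the next term ⌊1167/19^3⌋ = 0, terminating the sum). Summing: v_19(1167!) = 61 + 3 = 64.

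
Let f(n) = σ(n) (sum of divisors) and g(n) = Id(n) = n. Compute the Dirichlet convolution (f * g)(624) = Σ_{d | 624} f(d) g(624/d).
(σ * Id)(624) = 24381

Divisors of 624: [1, 2, 3, 4, 6, 8, 12, 13, 16, 24, 26, 39, 48, 52, 78, 104, 156, 208, 312, 624]. For each d | 624:
  d = 1: σ(1) · Id(624/1) = 1 · 624 = 624
  d = 2: σ(2) · Id(624/2) = 3 · 312 = 936
  d = 3: σ(3) · Id(624/3) = 4 · 208 = 832
  d = 4: σ(4) · Id(624/4) = 7 · 156 = 1092
  d = 6: σ(6) · Id(624/6) = 12 · 104 = 1248
  d = 8: σ(8) · Id(624/8) = 15 · 78 = 1170
  d = 12: σ(12) · Id(624/12) = 28 · 52 = 1456
  d = 13: σ(13) · Id(624/13) = 14 · 48 = 672
  d = 16: σ(16) · Id(624/16) = 31 · 39 = 1209
  d = 24: σ(24) · Id(624/24) = 60 · 26 = 1560
  d = 26: σ(26) · Id(624/26) = 42 · 24 = 1008
  d = 39: σ(39) · Id(624/39) = 56 · 16 = 896
  d = 48: σ(48) · Id(624/48) = 124 · 13 = 1612
  d = 52: σ(52) · Id(624/52) = 98 · 12 = 1176
  d = 78: σ(78) · Id(624/78) = 168 · 8 = 1344
  d = 104: σ(104) · Id(624/104) = 210 · 6 = 1260
  d = 156: σ(156) · Id(624/156) = 392 · 4 = 1568
  d = 208: σ(208) · Id(624/208) = 434 · 3 = 1302
  d = 312: σ(312) · Id(624/312) = 840 · 2 = 1680
  d = 624: σ(624) · Id(624/624) = 1736 · 1 = 1736
Summing: (σ * Id)(624) = 624 + 936 + 832 + 1092 + 1248 + 1170 + 1456 + 672 + 1209 + 1560 + 1008 + 896 + 1612 + 1176 + 1344 + 1260 + 1568 + 1302 + 1680 + 1736 = 24381.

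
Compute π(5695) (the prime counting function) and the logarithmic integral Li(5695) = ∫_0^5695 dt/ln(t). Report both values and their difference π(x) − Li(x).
π(5695) = 750;  Li(5695) ≈ 765.25;  π(x) − Li(x) ≈ -15.25.

Direct count of primes ≤ 5695 gives π(5695) = 750. Numerical evaluation of the logarithmic integral gives Li(5695) ≈ 765.25. The difference π(x) − Li(x) ≈ -15.25 is typically negative for small/moderate x (Li(x) overestimates), though Littlewood's theorem shows this sign changes infinitely often.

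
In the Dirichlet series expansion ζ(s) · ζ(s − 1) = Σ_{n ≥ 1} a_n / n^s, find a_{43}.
σ(43) = 44

In the product (Σ m^0/m^s)(Σ k / k^s) = Σ (Σ_{d | n} d) / n^s, the coefficient of 1/n^s is σ(n) = Σ_{d | n} d. For n = 43, divisors are [1, 43]; summing: σ(43) = 44.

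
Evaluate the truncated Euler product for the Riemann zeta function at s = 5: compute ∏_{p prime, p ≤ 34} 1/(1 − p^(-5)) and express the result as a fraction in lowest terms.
∏ = 1910589921595024369341325427716514697147265/1842548811291065574051999987500114856101888

The primes p ≤ 34 are [2, 3, 5, 7, 11, 13, 17, 19, 23, 29, 31]. For each prime, (1 − 1/p^5)^(-1) = p^5 / (p^5 − 1). The product is (1 − 1/2^5)^(-1), (1 − 1/3^5)^(-1), (1 − 1/5^5)^(-1), (1 − 1/7^5)^(-1), (1 − 1/11^5)^(-1), (1 − 1/13^5)^(-1), (1 − 1/17^5)^(-1), (1 − 1/19^5)^(-1), (1 − 1/23^5)^(-1), (1 − 1/29^5)^(-1), (1 − 1/31^5)^(-1) = ∏ p^5 / (p^5 − 1) = 1910589921595024369341325427716514697147265/1842548811291065574051999987500114856101888.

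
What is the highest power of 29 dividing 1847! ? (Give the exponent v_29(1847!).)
v_29(1847!) = 65

Legendre's formula: v_p(n!) = Σ_{k ≥ 1} ⌊n / p^k⌋. For p = 29, n = 1847, the terms are:
  ⌊1847/29^1⌋ = ⌊1847/29⌋ = 63
  ⌊1847/29^2⌋ = ⌊1847/841⌋ = 2
(the next term ⌊1847/29^3⌋ = 0, terminating the sum). Summing: v_29(1847!) = 63 + 2 = 65.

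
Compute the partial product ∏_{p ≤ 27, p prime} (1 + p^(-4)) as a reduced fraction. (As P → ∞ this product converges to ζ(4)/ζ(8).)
∏ = 577447917650941187656457324944/535704058713408612067696280625

The primes p ≤ 27 are [2, 3, 5, 7, 11, 13, 17, 19, 23]. For each, (1 + 1/p^4) = (p^4 + 1)/p^4. Multiplying these fractions over p ∈ [2, 3, 5, 7, 11, 13, 17, 19, 23] gives 577447917650941187656457324944/535704058713408612067696280625. (In the limit P → ∞ this tends to ζ(4)/ζ(8).)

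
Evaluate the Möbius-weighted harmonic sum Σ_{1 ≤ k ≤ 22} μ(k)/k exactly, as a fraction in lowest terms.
Σ μ(k)/k = 410857/9699690

Values of μ(k) for 1 ≤ k ≤ 22: μ(1) = 1, μ(2) = -1, μ(3) = -1, μ(5) = -1, μ(6) = 1, μ(7) = -1, μ(10) = 1, μ(11) = -1, μ(13) = -1, μ(14) = 1, μ(15) = 1, μ(17) = -1, μ(19) = -1, μ(21) = 1, μ(22) = 1, with μ = 0 on non-squarefree integers. Summing μ(k)/k for k where μ(k) ≠ 0 gives 410857/9699690 ≈ 0.0424. (PNT ⟺ this sum → 0 as n → ∞.)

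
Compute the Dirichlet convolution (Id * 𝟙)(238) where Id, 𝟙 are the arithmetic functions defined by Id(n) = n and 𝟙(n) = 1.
(Id * 𝟙)(238) = 432

Divisors of 238: [1, 2, 7, 14, 17, 34, 119, 238]. For each d | 238:
  d = 1: Id(1) · 𝟙(238/1) = 1 · 1 = 1
  d = 2: Id(2) · 𝟙(238/2) = 2 · 1 = 2
  d = 7: Id(7) · 𝟙(238/7) = 7 · 1 = 7
  d = 14: Id(14) · 𝟙(238/14) = 14 · 1 = 14
  d = 17: Id(17) · 𝟙(238/17) = 17 · 1 = 17
  d = 34: Id(34) · 𝟙(238/34) = 34 · 1 = 34
  d = 119: Id(119) · 𝟙(238/119) = 119 · 1 = 119
  d = 238: Id(238) · 𝟙(238/238) = 238 · 1 = 238
Summing: (Id * 𝟙)(238) = 1 + 2 + 7 + 14 + 17 + 34 + 119 + 238 = 432.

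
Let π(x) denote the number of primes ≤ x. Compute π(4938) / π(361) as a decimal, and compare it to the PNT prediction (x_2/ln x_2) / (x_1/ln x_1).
π(4938)/π(361) = 660/72 ≈ 9.1667;  PNT prediction ≈ 9.4715.

π(361) = 72 and π(4938) = 660, so π(4938)/π(361) ≈ 9.1667. The PNT-predicted ratio is (4938/ln(4938)) / (361/ln(361)) ≈ 9.4715. The two agree to within a few percent, as expected.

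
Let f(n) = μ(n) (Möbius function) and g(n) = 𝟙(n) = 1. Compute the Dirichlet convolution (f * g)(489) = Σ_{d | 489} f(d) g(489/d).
(μ * 𝟙)(489) = 0

Divisors of 489: [1, 3, 163, 489]. For each d | 489:
  d = 1: μ(1) · 𝟙(489/1) = 1 · 1 = 1
  d = 3: μ(3) · 𝟙(489/3) = -1 · 1 = -1
  d = 163: μ(163) · 𝟙(489/163) = -1 · 1 = -1
  d = 489: μ(489) · 𝟙(489/489) = 1 · 1 = 1
Summing: (μ * 𝟙)(489) = 1 + -1 + -1 + 1 = 0.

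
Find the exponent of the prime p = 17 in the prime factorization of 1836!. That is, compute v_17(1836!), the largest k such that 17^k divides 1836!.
v_17(1836!) = 114

Legendre's formula: v_p(n!) = Σ_{k ≥ 1} ⌊n / p^k⌋. For p = 17, n = 1836, the terms are:
  ⌊1836/17^1⌋ = ⌊1836/17⌋ = 108
  ⌊1836/17^2⌋ = ⌊1836/289⌋ = 6
(the next term ⌊1836/17^3⌋ = 0, terminating the sum). Summing: v_17(1836!) = 108 + 6 = 114.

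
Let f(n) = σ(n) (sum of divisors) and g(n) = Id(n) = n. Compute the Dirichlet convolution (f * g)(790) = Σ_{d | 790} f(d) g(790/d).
(σ * Id)(790) = 8745

Divisors of 790: [1, 2, 5, 10, 79, 158, 395, 790]. For each d | 790:
  d = 1: σ(1) · Id(790/1) = 1 · 790 = 790
  d = 2: σ(2) · Id(790/2) = 3 · 395 = 1185
  d = 5: σ(5) · Id(790/5) = 6 · 158 = 948
  d = 10: σ(10) · Id(790/10) = 18 · 79 = 1422
  d = 79: σ(79) · Id(790/79) = 80 · 10 = 800
  d = 158: σ(158) · Id(790/158) = 240 · 5 = 1200
  d = 395: σ(395) · Id(790/395) = 480 · 2 = 960
  d = 790: σ(790) · Id(790/790) = 1440 · 1 = 1440
Summing: (σ * Id)(790) = 790 + 1185 + 948 + 1422 + 800 + 1200 + 960 + 1440 = 8745.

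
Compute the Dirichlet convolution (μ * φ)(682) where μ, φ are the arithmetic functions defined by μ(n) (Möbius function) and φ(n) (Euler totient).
(μ * φ)(682) = 0

Divisors of 682: [1, 2, 11, 22, 31, 62, 341, 682]. For each d | 682:
  d = 1: μ(1) · φ(682/1) = 1 · 300 = 300
  d = 2: μ(2) · φ(682/2) = -1 · 300 = -300
  d = 11: μ(11) · φ(682/11) = -1 · 30 = -30
  d = 22: μ(22) · φ(682/22) = 1 · 30 = 30
  d = 31: μ(31) · φ(682/31) = -1 · 10 = -10
  d = 62: μ(62) · φ(682/62) = 1 · 10 = 10
  d = 341: μ(341) · φ(682/341) = 1 · 1 = 1
  d = 682: μ(682) · φ(682/682) = -1 · 1 = -1
Summing: (μ * φ)(682) = 300 + -300 + -30 + 30 + -10 + 10 + 1 + -1 = 0.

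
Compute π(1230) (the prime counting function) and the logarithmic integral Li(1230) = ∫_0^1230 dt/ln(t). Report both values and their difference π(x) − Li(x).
π(1230) = 201;  Li(1230) ≈ 210.40;  π(x) − Li(x) ≈ -9.40.

Direct count of primes ≤ 1230 gives π(1230) = 201. Numerical evaluation of the logarithmic integral gives Li(1230) ≈ 210.40. The difference π(x) − Li(x) ≈ -9.40 is typically negative for small/moderate x (Li(x) overestimates), though Littlewood's theorem shows this sign changes infinitely often.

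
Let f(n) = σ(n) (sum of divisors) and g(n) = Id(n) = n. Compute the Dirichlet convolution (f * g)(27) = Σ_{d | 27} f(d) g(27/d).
(σ * Id)(27) = 142

Divisors of 27: [1, 3, 9, 27]. For each d | 27:
  d = 1: σ(1) · Id(27/1) = 1 · 27 = 27
  d = 3: σ(3) · Id(27/3) = 4 · 9 = 36
  d = 9: σ(9) · Id(27/9) = 13 · 3 = 39
  d = 27: σ(27) · Id(27/27) = 40 · 1 = 40
Summing: (σ * Id)(27) = 27 + 36 + 39 + 40 = 142.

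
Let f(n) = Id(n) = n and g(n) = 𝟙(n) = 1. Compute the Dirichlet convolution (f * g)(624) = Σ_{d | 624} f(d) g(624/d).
(Id * 𝟙)(624) = 1736

Divisors of 624: [1, 2, 3, 4, 6, 8, 12, 13, 16, 24, 26, 39, 48, 52, 78, 104, 156, 208, 312, 624]. For each d | 624:
  d = 1: Id(1) · 𝟙(624/1) = 1 · 1 = 1
  d = 2: Id(2) · 𝟙(624/2) = 2 · 1 = 2
  d = 3: Id(3) · 𝟙(624/3) = 3 · 1 = 3
  d = 4: Id(4) · 𝟙(624/4) = 4 · 1 = 4
  d = 6: Id(6) · 𝟙(624/6) = 6 · 1 = 6
  d = 8: Id(8) · 𝟙(624/8) = 8 · 1 = 8
  d = 12: Id(12) · 𝟙(624/12) = 12 · 1 = 12
  d = 13: Id(13) · 𝟙(624/13) = 13 · 1 = 13
  d = 16: Id(16) · 𝟙(624/16) = 16 · 1 = 16
  d = 24: Id(24) · 𝟙(624/24) = 24 · 1 = 24
  d = 26: Id(26) · 𝟙(624/26) = 26 · 1 = 26
  d = 39: Id(39) · 𝟙(624/39) = 39 · 1 = 39
  d = 48: Id(48) · 𝟙(624/48) = 48 · 1 = 48
  d = 52: Id(52) · 𝟙(624/52) = 52 · 1 = 52
  d = 78: Id(78) · 𝟙(624/78) = 78 · 1 = 78
  d = 104: Id(104) · 𝟙(624/104) = 104 · 1 = 104
  d = 156: Id(156) · 𝟙(624/156) = 156 · 1 = 156
  d = 208: Id(208) · 𝟙(624/208) = 208 · 1 = 208
  d = 312: Id(312) · 𝟙(624/312) = 312 · 1 = 312
  d = 624: Id(624) · 𝟙(624/624) = 624 · 1 = 624
Summing: (Id * 𝟙)(624) = 1 + 2 + 3 + 4 + 6 + 8 + 12 + 13 + 16 + 24 + 26 + 39 + 48 + 52 + 78 + 104 + 156 + 208 + 312 + 624 = 1736.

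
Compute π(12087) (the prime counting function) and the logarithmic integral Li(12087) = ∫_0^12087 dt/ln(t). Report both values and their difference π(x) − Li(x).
π(12087) = 1446;  Li(12087) ≈ 1470.36;  π(x) − Li(x) ≈ -24.36.

Direct count of primes ≤ 12087 gives π(12087) = 1446. Numerical evaluation of the logarithmic integral gives Li(12087) ≈ 1470.36. The difference π(x) − Li(x) ≈ -24.36 is typically negative for small/moderate x (Li(x) overestimates), though Littlewood's theorem shows this sign changes infinitely often.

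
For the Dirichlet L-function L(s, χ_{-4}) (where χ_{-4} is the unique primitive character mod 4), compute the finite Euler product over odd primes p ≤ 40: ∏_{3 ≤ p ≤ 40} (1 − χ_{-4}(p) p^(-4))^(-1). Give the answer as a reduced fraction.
∏ = 36907491853859640421662745584761054387/37320078298954450639637508295357366272

The odd primes p ≤ 40 are [3, 5, 7, 11, 13, 17, 19, 23, 29, 31, 37]. For each, χ(p) = 1 if p ≡ 1 mod 4, χ(p) = −1 if p ≡ 3 mod 4. Taking (1 − χ(p)/p^4)^(-1) = p^4/(p^4 − χ(p)): (1 − (-1)/3^4)^(-1) · (1 − (1)/5^4)^(-1) · (1 − (-1)/7^4)^(-1) · (1 − (-1)/11^4)^(-1) · (1 − (1)/13^4)^(-1) · (1 − (1)/17^4)^(-1) · (1 − (-1)/19^4)^(-1) · (1 − (-1)/23^4)^(-1) · (1 − (1)/29^4)^(-1) · (1 − (-1)/31^4)^(-1) · (1 − (1)/37^4)^(-1) = 36907491853859640421662745584761054387/37320078298954450639637508295357366272.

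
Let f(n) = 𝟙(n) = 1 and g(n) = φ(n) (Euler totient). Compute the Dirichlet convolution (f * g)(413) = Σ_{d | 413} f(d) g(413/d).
(𝟙 * φ)(413) = 413

Divisors of 413: [1, 7, 59, 413]. For each d | 413:
  d = 1: 𝟙(1) · φ(413/1) = 1 · 348 = 348
  d = 7: 𝟙(7) · φ(413/7) = 1 · 58 = 58
  d = 59: 𝟙(59) · φ(413/59) = 1 · 6 = 6
  d = 413: 𝟙(413) · φ(413/413) = 1 · 1 = 1
Summing: (𝟙 * φ)(413) = 348 + 58 + 6 + 1 = 413.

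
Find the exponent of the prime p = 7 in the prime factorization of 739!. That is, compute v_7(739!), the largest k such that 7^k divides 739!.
v_7(739!) = 122

Legendre's formula: v_p(n!) = Σ_{k ≥ 1} ⌊n / p^k⌋. For p = 7, n = 739, the terms are:
  ⌊739/7^1⌋ = ⌊739/7⌋ = 105
  ⌊739/7^2⌋ = ⌊739/49⌋ = 15
  ⌊739/7^3⌋ = ⌊739/343⌋ = 2
(the next term ⌊739/7^4⌋ = 0, terminating the sum). Summing: v_7(739!) = 105 + 15 + 2 = 122.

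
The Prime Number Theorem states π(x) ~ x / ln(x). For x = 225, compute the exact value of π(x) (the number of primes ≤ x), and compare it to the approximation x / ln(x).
π(225) = 48;  x/ln(x) ≈ 41.54;  relative error ≈ 13.45%.

Directly count primes up to 225: π(225) = 48. The PNT approximation gives 225/ln(225) ≈ 225/5.41610 ≈ 41.54. Relative error (π(x) − x/ln(x)) / π(x) ≈ 13.45%; the approximation is known to undercount slightly (Li(x) is a better estimate).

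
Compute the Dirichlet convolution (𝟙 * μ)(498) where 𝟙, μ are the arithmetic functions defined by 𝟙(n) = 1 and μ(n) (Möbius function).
(𝟙 * μ)(498) = 0

Divisors of 498: [1, 2, 3, 6, 83, 166, 249, 498]. For each d | 498:
  d = 1: 𝟙(1) · μ(498/1) = 1 · -1 = -1
  d = 2: 𝟙(2) · μ(498/2) = 1 · 1 = 1
  d = 3: 𝟙(3) · μ(498/3) = 1 · 1 = 1
  d = 6: 𝟙(6) · μ(498/6) = 1 · -1 = -1
  d = 83: 𝟙(83) · μ(498/83) = 1 · 1 = 1
  d = 166: 𝟙(166) · μ(498/166) = 1 · -1 = -1
  d = 249: 𝟙(249) · μ(498/249) = 1 · -1 = -1
  d = 498: 𝟙(498) · μ(498/498) = 1 · 1 = 1
Summing: (𝟙 * μ)(498) = -1 + 1 + 1 + -1 + 1 + -1 + -1 + 1 = 0.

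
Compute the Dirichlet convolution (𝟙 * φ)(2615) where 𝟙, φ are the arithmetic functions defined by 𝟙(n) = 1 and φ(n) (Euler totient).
(𝟙 * φ)(2615) = 2615

Divisors of 2615: [1, 5, 523, 2615]. For each d | 2615:
  d = 1: 𝟙(1) · φ(2615/1) = 1 · 2088 = 2088
  d = 5: 𝟙(5) · φ(2615/5) = 1 · 522 = 522
  d = 523: 𝟙(523) · φ(2615/523) = 1 · 4 = 4
  d = 2615: 𝟙(2615) · φ(2615/2615) = 1 · 1 = 1
Summing: (𝟙 * φ)(2615) = 2088 + 522 + 4 + 1 = 2615.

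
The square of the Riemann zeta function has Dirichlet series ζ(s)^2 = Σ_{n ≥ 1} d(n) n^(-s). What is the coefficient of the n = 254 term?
d(254) = 4

ζ(s)^2 = (Σ 1/m^s)(Σ 1/k^s). The coefficient of 1/n^s in the product is the number of ordered pairs (m, k) with mk = n, which equals d(n). For n = 254, divisors are [1, 2, 127, 254], so d(254) = 4.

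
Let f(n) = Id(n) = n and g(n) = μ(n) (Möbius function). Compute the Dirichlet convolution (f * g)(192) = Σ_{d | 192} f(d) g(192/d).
(Id * μ)(192) = 64

Divisors of 192: [1, 2, 3, 4, 6, 8, 12, 16, 24, 32, 48, 64, 96, 192]. For each d | 192:
  d = 1: Id(1) · μ(192/1) = 1 · 0 = 0
  d = 2: Id(2) · μ(192/2) = 2 · 0 = 0
  d = 3: Id(3) · μ(192/3) = 3 · 0 = 0
  d = 4: Id(4) · μ(192/4) = 4 · 0 = 0
  d = 6: Id(6) · μ(192/6) = 6 · 0 = 0
  d = 8: Id(8) · μ(192/8) = 8 · 0 = 0
  d = 12: Id(12) · μ(192/12) = 12 · 0 = 0
  d = 16: Id(16) · μ(192/16) = 16 · 0 = 0
  d = 24: Id(24) · μ(192/24) = 24 · 0 = 0
  d = 32: Id(32) · μ(192/32) = 32 · 1 = 32
  d = 48: Id(48) · μ(192/48) = 48 · 0 = 0
  d = 64: Id(64) · μ(192/64) = 64 · -1 = -64
  d = 96: Id(96) · μ(192/96) = 96 · -1 = -96
  d = 192: Id(192) · μ(192/192) = 192 · 1 = 192
Summing: (Id * μ)(192) = 0 + 0 + 0 + 0 + 0 + 0 + 0 + 0 + 0 + 32 + 0 + -64 + -96 + 192 = 64.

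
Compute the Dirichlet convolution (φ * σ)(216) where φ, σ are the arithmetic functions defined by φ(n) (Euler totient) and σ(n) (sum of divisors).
(φ * σ)(216) = 3456

Divisors of 216: [1, 2, 3, 4, 6, 8, 9, 12, 18, 24, 27, 36, 54, 72, 108, 216]. For each d | 216:
  d = 1: φ(1) · σ(216/1) = 1 · 600 = 600
  d = 2: φ(2) · σ(216/2) = 1 · 280 = 280
  d = 3: φ(3) · σ(216/3) = 2 · 195 = 390
  d = 4: φ(4) · σ(216/4) = 2 · 120 = 240
  d = 6: φ(6) · σ(216/6) = 2 · 91 = 182
  d = 8: φ(8) · σ(216/8) = 4 · 40 = 160
  d = 9: φ(9) · σ(216/9) = 6 · 60 = 360
  d = 12: φ(12) · σ(216/12) = 4 · 39 = 156
  d = 18: φ(18) · σ(216/18) = 6 · 28 = 168
  d = 24: φ(24) · σ(216/24) = 8 · 13 = 104
  d = 27: φ(27) · σ(216/27) = 18 · 15 = 270
  d = 36: φ(36) · σ(216/36) = 12 · 12 = 144
  d = 54: φ(54) · σ(216/54) = 18 · 7 = 126
  d = 72: φ(72) · σ(216/72) = 24 · 4 = 96
  d = 108: φ(108) · σ(216/108) = 36 · 3 = 108
  d = 216: φ(216) · σ(216/216) = 72 · 1 = 72
Summing: (φ * σ)(216) = 600 + 280 + 390 + 240 + 182 + 160 + 360 + 156 + 168 + 104 + 270 + 144 + 126 + 96 + 108 + 72 = 3456.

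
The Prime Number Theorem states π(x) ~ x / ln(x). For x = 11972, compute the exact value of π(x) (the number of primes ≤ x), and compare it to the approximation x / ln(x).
π(11972) = 1436;  x/ln(x) ≈ 1274.93;  relative error ≈ 11.22%.

Directly count primes up to 11972: π(11972) = 1436. The PNT approximation gives 11972/ln(11972) ≈ 11972/9.39033 ≈ 1274.93. Relative error (π(x) − x/ln(x)) / π(x) ≈ 11.22%; the approximation is known to undercount slightly (Li(x) is a better estimate).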